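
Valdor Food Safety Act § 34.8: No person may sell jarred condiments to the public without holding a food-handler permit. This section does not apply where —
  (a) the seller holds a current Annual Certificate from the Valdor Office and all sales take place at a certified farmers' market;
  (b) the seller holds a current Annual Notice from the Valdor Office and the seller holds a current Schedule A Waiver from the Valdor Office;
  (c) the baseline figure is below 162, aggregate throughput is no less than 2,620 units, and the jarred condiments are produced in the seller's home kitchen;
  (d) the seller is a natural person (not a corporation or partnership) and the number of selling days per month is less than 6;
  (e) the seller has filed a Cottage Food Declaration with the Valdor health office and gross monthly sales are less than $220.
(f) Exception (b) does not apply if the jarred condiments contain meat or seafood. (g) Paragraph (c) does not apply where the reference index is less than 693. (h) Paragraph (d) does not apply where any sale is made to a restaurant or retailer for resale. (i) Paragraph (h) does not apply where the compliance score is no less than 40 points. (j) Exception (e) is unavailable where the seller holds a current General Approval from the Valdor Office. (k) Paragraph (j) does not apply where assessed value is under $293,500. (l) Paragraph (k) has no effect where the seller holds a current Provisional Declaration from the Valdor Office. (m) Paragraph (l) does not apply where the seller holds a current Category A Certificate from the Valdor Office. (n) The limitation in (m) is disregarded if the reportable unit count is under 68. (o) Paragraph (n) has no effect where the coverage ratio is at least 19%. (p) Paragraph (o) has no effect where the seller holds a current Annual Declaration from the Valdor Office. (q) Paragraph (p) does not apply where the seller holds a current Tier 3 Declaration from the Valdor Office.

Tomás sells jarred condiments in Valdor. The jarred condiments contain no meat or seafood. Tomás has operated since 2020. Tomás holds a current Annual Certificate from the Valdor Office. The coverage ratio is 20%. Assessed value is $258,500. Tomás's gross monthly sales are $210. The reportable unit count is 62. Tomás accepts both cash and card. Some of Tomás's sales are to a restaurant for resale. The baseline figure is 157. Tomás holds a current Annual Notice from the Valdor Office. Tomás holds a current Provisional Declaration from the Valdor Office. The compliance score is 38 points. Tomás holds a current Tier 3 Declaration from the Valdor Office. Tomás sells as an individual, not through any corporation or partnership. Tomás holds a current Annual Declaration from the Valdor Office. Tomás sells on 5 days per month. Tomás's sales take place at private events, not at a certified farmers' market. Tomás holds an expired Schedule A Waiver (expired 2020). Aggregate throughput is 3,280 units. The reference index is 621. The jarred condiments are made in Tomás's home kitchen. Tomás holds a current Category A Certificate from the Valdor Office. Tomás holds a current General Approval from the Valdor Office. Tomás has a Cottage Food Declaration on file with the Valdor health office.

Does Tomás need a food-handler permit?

Exception (a) fails — sales are at private events, not a certified farmers' market.
Exception (b) does not apply: the Schedule A Waiver is not current.
Exception (c) is satisfied on its face — the baseline figure is 157, below the 162 limit; aggregate throughput is 3,280 units, meeting the 2,620 units threshold; the jarred condiments are home-kitchen produced. But applying paragraph (g): (g) operates — the reference index is 621, less than the 693 limit. So (c) is unavailable.
All of (d)'s requirements are met (the seller is a natural person; the number of selling days per month is 5, less than the 6 limit). But applying paragraphs (h)–(i): (h) operates against (d): some sales are to a restaurant for resale. (i) is inapplicable (the compliance score is 38 points, short of 40 points), so (h) stands. So (d) is unavailable.
Exception (e): a Cottage Food Declaration is on file; gross monthly sales are $210, less than the $220 limit — every condition holds. Under paragraphs (j)–(q): (j) applies (a current General Approval is held), but is set aside by (k): (k) operates — assessed value is $258,500, under the $293,500 limit. (l) applies (a current Provisional Declaration is held), but is itself disapplied by (m): (m) operates against (l): a current Category A Certificate is held. (n) would limit (m) — the reportable unit count is 62, under the 68 limit — but (o) sets (n) aside: (o) operates against (n): the coverage ratio is 20%, meeting the 19% threshold. (p) would limit (o) — a current Annual Declaration is held — but (q) sets (p) aside: (q) operates against (p): a current Tier 3 Declaration is held. (e) remains available.

No — exception (e) applies; Tomás is not required to hold a food-handler permit.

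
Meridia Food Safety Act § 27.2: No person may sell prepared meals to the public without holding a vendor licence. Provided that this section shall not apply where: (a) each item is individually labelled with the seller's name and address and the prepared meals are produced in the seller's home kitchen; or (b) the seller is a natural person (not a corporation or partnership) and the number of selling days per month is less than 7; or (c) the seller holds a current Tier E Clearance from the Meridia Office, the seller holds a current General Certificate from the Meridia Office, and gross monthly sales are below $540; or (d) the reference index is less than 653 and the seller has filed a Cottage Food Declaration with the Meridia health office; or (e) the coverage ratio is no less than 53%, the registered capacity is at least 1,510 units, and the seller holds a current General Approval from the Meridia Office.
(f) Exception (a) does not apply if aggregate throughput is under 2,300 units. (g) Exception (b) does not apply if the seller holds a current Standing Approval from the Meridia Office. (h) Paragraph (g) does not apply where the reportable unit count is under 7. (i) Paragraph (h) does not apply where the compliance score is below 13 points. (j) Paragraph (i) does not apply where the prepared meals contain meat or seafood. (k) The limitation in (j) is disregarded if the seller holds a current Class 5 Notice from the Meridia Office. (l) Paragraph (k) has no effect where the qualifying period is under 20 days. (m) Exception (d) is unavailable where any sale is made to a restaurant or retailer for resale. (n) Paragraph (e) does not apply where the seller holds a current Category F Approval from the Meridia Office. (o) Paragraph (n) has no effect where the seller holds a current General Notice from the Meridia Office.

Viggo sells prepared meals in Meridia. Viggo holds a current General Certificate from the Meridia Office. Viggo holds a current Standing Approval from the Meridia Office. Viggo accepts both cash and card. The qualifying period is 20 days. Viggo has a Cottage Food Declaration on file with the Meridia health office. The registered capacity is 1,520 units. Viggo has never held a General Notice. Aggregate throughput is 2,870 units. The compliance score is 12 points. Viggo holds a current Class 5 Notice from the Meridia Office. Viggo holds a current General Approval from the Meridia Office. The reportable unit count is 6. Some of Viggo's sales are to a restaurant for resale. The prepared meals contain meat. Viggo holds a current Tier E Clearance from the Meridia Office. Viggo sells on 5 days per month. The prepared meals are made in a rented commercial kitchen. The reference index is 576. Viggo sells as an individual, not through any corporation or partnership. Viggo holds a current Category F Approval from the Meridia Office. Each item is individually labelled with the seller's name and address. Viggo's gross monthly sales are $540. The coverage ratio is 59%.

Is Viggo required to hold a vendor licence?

Yes — Viggo must hold a vendor licence.

Exception (a) fails — the prepared meals are made in a commercial kitchen, not a home kitchen.
Exception (b): the seller is a natural person; the number of selling days per month is 5, less than the 7 limit — every condition holds. Turning to paragraphs (g)–(l): (g) applies — a current Standing Approval is held. (h) is triggered (the reportable unit count is 6, under the 7 limit), but is displaced by (i): (i) operates — the compliance score is 12 points, below the 13 points limit. (j) is triggered (the prepared meals contain meat), but is set aside by (k): (k) is triggered — a current Class 5 Notice is held. (l), which would lift (k), does not operate here — the qualifying period is 20 days, not under 20 days. So (b) is unavailable.
Exception (c) fails — gross monthly sales are $540, not below $540.
Exception (d): the reference index is 576, less than the 653 limit; a Cottage Food Declaration is on file — every condition holds. Turning to paragraph (m): (m) is triggered — some sales are to a restaurant for resale. (d) is therefore removed.
Exception (e) is satisfied on its face — the coverage ratio is 59%, meeting the 53% threshold; the registered capacity is 1,520 units, meeting the 1,510 units threshold; a current General Approval is held. Turning to paragraphs (n)–(o): (n) operates against (e): a current Category F Approval is held. (o) does not operate here (no current General Notice is held), so (n) stands. (e) is therefore removed.
Every exception is unavailable, so the rule governs.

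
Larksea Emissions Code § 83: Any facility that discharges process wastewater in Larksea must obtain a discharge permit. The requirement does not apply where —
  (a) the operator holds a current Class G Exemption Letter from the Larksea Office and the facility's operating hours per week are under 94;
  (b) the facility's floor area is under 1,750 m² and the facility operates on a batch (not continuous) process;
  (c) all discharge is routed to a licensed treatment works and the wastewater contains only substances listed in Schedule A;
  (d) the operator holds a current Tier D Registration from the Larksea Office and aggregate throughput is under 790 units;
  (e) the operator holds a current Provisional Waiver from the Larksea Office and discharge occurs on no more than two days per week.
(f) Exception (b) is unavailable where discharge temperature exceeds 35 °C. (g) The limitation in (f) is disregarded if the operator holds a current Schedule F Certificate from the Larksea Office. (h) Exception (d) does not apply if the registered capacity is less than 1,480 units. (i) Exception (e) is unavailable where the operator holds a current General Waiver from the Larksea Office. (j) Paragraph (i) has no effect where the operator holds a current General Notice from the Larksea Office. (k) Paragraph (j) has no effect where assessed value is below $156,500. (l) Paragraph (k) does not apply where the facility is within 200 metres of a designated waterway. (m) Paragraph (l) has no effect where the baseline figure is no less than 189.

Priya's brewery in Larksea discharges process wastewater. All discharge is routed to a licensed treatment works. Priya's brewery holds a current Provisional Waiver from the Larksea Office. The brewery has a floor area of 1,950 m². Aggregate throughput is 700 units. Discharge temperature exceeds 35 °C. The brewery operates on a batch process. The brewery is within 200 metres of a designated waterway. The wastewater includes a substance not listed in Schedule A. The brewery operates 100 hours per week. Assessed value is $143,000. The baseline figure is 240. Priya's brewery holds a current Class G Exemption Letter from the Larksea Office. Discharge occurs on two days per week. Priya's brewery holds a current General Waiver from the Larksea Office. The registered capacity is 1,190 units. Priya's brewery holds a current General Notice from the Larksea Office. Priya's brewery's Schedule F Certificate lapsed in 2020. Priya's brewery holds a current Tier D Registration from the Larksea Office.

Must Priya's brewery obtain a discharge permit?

Exception (a) does not apply: the facility's operating hours per week are 100, not under 94.
Exception (b) does not apply: the facility's floor area is 1,950 m², not under 1,750 m².
Exception (c) fails — the wastewater includes a non-Schedule-A substance.
Exception (d) is satisfied on its face — a current Tier D Registration is held; aggregate throughput is 700 units, under the 790 units limit. Turning to paragraph (h): (h) operates against (d): the registered capacity is 1,190 units, less than the 1,480 units limit. (d) is therefore removed.
Exception (e): a current Provisional Waiver is held; discharge occurs on no more than two days per week — every condition holds. But applying paragraphs (i)–(m): (i) applies — a current General Waiver is held. (j) would limit (i) — a current General Notice is held — but (k) sets (j) aside: (k) is engaged — assessed value is $143,000, below the $156,500 limit. (l) would limit (k) — the brewery is within 200 m of a designated waterway — but (m) sets (l) aside: (m) operates against (l): the baseline figure is 240, meeting the 189 threshold. So (e) is unavailable.
No exception is made out. Priya's brewery falls within the general rule.

Yes — Priya's brewery must obtain a discharge permit.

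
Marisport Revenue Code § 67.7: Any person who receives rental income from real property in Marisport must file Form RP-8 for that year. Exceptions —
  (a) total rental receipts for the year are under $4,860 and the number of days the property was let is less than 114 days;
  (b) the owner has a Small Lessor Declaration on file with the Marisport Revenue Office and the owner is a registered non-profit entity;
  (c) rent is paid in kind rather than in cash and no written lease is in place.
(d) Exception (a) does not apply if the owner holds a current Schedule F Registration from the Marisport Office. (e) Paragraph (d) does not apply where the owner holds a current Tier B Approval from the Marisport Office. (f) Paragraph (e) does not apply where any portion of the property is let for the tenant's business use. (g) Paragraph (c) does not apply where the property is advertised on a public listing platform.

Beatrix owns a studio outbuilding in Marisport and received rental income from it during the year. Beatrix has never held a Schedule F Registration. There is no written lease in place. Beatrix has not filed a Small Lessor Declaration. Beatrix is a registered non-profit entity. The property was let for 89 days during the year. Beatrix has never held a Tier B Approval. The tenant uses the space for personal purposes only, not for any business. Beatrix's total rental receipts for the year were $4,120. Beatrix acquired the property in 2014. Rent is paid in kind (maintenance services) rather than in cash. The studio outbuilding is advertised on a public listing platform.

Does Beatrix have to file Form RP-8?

No — exception (a) applies; Beatrix is not required to file Form RP-8.

All of (a)'s requirements are met (total rental receipts for the year are $4,120, under the $4,860 limit; the number of days the property was let is 89 days, less than the 114 days limit). Under paragraphs (d)–(f): (d), which would limit (a), is inapplicable: the Schedule F Registration is not current. (a) remains available.
Exception (b) requires that the owner has a Small Lessor Declaration on file with the Marisport Revenue Office; but no Small Lessor Declaration is on file, so (b) is unavailable.
Exception (c)'s conditions are all satisfied: rent is paid in kind; there is no written lease. Turning to paragraph (g): (g) is engaged — the property is publicly advertised. (c) is therefore removed.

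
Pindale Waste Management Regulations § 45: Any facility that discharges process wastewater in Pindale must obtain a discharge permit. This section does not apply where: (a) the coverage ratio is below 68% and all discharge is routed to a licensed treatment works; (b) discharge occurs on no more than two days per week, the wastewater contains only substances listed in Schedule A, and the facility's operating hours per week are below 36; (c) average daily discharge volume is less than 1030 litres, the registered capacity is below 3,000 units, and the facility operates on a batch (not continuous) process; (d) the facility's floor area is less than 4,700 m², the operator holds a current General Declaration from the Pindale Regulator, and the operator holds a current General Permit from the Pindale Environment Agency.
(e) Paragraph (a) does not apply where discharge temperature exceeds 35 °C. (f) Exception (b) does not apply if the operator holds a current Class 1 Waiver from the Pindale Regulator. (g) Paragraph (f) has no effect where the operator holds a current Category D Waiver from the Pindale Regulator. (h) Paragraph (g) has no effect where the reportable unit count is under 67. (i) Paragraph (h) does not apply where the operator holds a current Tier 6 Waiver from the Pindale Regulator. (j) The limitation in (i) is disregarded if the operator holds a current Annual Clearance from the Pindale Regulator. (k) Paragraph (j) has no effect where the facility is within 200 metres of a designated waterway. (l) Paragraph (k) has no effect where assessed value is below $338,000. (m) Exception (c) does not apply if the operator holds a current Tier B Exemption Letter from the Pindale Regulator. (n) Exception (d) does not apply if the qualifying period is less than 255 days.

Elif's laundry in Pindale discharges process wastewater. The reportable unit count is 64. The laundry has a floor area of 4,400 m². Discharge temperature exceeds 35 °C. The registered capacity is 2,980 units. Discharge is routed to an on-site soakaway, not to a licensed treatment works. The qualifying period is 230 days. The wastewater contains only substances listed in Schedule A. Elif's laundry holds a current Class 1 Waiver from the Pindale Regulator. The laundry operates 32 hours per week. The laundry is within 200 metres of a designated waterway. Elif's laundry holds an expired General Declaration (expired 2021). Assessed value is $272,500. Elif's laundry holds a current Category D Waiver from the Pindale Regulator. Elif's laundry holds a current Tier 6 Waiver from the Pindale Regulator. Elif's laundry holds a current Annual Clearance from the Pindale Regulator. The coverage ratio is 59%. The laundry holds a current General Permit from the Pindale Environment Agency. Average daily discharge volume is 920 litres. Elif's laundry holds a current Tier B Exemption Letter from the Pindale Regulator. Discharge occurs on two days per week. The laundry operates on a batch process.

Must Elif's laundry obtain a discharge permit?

Yes — Elif's laundry must obtain a discharge permit.

Exception (a) requires that all discharge is routed to a licensed treatment works; but discharge is not routed to a licensed treatment works, so (a) is unavailable.
Exception (b)'s conditions are all satisfied: discharge occurs on no more than two days per week; the wastewater is Schedule-A-only; the facility's operating hours per week are 32, below the 36 limit. However, paragraphs (f)–(l) must be considered: (f) is triggered — a current Class 1 Waiver is held. (g) is engaged (a current Category D Waiver is held), but is itself disapplied by (h): (h) is engaged — the reportable unit count is 64, under the 67 limit. (i) would limit (h) — a current Tier 6 Waiver is held — but (j) sets (i) aside: (j) is engaged — a current Annual Clearance is held. (k) is engaged (the laundry is within 200 m of a designated waterway), but is itself disapplied by (l): (l) is engaged — assessed value is $272,500, below the $338,000 limit. Exception (b) does not apply.
Exception (c)'s conditions are all satisfied: average daily discharge volume is 920 litres, less than the 1030 litres limit; the registered capacity is 2,980 units, below the 3,000 units limit; the facility operates on a batch process. However, paragraph (m) must be considered: (m) operates against (c): a current Tier B Exemption Letter is held. Exception (c) does not apply.
Exception (d) requires that the operator holds a current General Declaration from the Pindale Regulator; but the General Declaration is not current, so (d) is unavailable.
None of the exceptions is available; § 45 applies in full.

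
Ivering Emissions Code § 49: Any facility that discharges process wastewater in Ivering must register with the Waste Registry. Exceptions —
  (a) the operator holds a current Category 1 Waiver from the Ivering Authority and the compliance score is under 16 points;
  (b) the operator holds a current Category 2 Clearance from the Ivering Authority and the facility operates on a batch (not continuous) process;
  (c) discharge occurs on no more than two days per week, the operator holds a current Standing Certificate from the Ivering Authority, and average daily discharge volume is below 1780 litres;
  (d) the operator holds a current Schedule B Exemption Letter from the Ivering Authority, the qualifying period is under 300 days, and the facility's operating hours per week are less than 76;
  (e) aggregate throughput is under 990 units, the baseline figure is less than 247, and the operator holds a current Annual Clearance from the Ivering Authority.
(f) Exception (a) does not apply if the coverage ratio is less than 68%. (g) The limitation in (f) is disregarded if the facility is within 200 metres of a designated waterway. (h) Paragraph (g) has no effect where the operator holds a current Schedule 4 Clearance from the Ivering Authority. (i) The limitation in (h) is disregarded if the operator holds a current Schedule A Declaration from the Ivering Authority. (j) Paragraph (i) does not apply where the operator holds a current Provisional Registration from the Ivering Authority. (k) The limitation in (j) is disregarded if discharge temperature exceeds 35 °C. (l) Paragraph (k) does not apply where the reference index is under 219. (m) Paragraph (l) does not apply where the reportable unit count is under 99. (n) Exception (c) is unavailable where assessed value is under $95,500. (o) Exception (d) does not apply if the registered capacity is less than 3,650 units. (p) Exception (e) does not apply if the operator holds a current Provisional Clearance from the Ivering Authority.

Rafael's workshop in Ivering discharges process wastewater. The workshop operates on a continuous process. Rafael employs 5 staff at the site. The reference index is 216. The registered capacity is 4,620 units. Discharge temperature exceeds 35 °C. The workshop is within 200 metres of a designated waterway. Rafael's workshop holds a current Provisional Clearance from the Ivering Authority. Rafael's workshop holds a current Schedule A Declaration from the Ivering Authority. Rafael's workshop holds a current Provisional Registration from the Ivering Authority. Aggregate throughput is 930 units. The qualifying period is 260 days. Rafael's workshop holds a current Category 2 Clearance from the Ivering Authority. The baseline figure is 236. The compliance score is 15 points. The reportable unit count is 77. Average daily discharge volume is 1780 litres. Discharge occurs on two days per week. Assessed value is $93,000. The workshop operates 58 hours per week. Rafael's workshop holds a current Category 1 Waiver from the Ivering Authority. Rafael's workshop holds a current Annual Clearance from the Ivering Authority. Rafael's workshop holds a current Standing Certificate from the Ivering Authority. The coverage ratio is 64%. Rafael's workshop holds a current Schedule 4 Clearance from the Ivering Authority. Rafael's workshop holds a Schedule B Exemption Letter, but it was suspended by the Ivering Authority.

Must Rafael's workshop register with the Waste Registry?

Exception (a): a current Category 1 Waiver is held; the compliance score is 15 points, under the 16 points limit — every condition holds. As to paragraphs (f)–(m): (f) applies (the coverage ratio is 64%, less than the 68% limit), but is itself disapplied by (g): (g) applies — the workshop is within 200 m of a designated waterway. (h) would limit (g) — a current Schedule 4 Clearance is held — but (i) sets (h) aside: (i) operates against (h): a current Schedule A Declaration is held. (j) would limit (i) — a current Provisional Registration is held — but (k) sets (j) aside: (k) operates against (j): discharge temperature exceeds 35 °C. (l) is triggered (the reference index is 216, under the 219 limit), but is itself disapplied by (m): (m) applies — the reportable unit count is 77, under the 99 limit. Exception (a) stands.
Exception (b) requires that the facility operates on a batch (not continuous) process; but the facility operates on a continuous process, so (b) is unavailable.
Exception (c) fails — average daily discharge volume is 1780 litres, not below 1780 litres.
Exception (d) requires that the operator holds a current Schedule B Exemption Letter from the Ivering Authority; but there is no Schedule B Exemption Letter in force, so (d) is unavailable.
Exception (e) is satisfied on its face — aggregate throughput is 930 units, under the 990 units limit; the baseline figure is 236, less than the 247 limit; a current Annual Clearance is held. However, paragraph (p) must be considered: (p) operates — a current Provisional Clearance is held. Exception (e) does not apply.

No — exception (a) applies; Rafael's workshop is not required to register with the Waste Registry.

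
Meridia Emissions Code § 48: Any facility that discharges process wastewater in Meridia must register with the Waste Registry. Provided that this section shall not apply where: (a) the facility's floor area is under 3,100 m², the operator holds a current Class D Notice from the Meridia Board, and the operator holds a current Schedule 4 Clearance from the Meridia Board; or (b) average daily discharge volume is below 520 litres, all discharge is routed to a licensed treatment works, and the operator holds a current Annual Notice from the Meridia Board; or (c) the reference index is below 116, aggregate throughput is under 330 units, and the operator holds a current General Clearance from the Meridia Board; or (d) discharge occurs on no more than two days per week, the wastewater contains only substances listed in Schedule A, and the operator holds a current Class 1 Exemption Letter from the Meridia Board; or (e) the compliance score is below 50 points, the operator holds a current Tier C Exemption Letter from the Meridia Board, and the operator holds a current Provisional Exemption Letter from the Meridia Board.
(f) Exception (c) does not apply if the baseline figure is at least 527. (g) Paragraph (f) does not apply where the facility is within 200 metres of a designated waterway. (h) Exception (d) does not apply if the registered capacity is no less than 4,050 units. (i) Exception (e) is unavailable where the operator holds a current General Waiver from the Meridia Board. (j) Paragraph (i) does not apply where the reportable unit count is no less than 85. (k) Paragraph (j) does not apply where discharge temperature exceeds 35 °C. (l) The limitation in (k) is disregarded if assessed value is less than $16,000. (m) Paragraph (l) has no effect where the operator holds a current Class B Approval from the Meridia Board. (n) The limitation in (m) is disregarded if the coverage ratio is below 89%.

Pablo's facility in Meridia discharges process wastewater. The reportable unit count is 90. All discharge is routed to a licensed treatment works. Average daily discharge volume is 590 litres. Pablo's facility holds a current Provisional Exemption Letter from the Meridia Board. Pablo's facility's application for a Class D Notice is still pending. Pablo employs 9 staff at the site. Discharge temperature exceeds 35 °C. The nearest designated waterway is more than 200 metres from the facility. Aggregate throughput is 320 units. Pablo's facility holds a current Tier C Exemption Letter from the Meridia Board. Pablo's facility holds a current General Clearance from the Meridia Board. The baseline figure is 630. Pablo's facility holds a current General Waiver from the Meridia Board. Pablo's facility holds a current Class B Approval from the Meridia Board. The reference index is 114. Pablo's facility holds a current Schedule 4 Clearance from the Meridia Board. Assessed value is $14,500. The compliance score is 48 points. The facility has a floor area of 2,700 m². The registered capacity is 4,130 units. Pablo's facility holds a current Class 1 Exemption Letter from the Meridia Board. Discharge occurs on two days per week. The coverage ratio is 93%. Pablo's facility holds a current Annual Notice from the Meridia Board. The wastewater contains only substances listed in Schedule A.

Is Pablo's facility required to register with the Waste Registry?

Exception (a) fails — no current Class D Notice is held.
Exception (b) fails — average daily discharge volume is 590 litres, not below 520 litres.
Exception (c)'s conditions are all satisfied: the reference index is 114, below the 116 limit; aggregate throughput is 320 units, under the 330 units limit; a current General Clearance is held. However, paragraphs (f)–(g) must be considered: (f) operates against (c): the baseline figure is 630, meeting the 527 threshold. (g), which would lift (f), is not triggered — the facility is more than 200 m from any designated waterway. (c) is therefore removed.
Exception (d) is satisfied on its face — discharge occurs on no more than two days per week; the wastewater is Schedule-A-only; a current Class 1 Exemption Letter is held. Turning to paragraph (h): (h) operates against (d): the registered capacity is 4,130 units, meeting the 4,050 units threshold. Exception (d) does not apply.
Exception (e): the compliance score is 48 points, below the 50 points limit; a current Tier C Exemption Letter is held; a current Provisional Exemption Letter is held — every condition holds. Turning to paragraphs (i)–(n): (i) applies — a current General Waiver is held. (j) is triggered (the reportable unit count is 90, meeting the 85 threshold), but is set aside by (k): (k) is triggered — discharge temperature exceeds 35 °C. (l) would limit (k) — assessed value is $14,500, less than the $16,000 limit — but (m) sets (l) aside: (m) operates against (l): a current Class B Approval is held. (n) does not operate here (the coverage ratio is 93%, not below 89%), so (m) stands. Exception (e) does not apply.
None of the exceptions is available; § 48 applies in full.

Yes — Pablo's facility must register with the Waste Registry.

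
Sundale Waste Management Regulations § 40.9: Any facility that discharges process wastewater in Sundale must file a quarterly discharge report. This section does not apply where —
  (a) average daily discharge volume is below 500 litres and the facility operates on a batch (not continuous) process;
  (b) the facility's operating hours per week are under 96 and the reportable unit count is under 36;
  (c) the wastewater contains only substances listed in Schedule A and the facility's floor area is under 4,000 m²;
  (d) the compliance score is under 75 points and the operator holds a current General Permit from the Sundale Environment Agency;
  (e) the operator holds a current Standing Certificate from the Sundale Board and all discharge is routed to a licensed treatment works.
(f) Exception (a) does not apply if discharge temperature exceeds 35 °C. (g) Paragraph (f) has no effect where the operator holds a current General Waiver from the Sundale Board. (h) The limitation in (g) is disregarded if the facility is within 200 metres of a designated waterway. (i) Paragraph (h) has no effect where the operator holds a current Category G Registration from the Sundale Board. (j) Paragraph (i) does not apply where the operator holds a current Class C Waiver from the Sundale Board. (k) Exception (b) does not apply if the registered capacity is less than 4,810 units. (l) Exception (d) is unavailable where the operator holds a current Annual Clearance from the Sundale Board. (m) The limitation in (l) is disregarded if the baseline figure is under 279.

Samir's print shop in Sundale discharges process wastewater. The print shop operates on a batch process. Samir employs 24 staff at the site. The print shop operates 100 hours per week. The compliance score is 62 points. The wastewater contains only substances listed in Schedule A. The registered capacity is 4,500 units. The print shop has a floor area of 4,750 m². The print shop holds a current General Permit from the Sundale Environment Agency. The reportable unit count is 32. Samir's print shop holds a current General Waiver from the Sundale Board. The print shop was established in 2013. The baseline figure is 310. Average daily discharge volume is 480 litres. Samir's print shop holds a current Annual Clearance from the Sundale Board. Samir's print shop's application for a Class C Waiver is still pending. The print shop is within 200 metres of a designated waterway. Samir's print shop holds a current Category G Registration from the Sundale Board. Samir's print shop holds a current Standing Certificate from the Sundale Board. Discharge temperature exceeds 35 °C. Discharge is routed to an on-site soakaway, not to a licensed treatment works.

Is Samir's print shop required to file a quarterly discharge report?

No — exception (a) applies; Samir's print shop is not required to file a quarterly discharge report.

All of (a)'s requirements are met (average daily discharge volume is 480 litres, below the 500 litres limit; the facility operates on a batch process). Considering the limiting provisions: (f) would limit (a) — discharge temperature exceeds 35 °C — but (g) sets (f) aside: (g) operates — a current General Waiver is held. (h) would limit (g) — the print shop is within 200 m of a designated waterway — but (i) sets (h) aside: (i) operates — a current Category G Registration is held. (j) is not engaged (no current Class C Waiver is held), so (i) stands. So (a) applies.
Exception (b) fails — the facility's operating hours per week are 100, not under 96.
Exception (c) fails — the facility's floor area is 4,750 m², not under 4,000 m².
Exception (d) is satisfied on its face — the compliance score is 62 points, under the 75 points limit; a current General Permit is held. But: (l) operates — a current Annual Clearance is held. (m), which would lift (l), does not operate here — the baseline figure is 310, not under 279. So (d) is unavailable.
Exception (e) does not apply: discharge is not routed to a licensed treatment works.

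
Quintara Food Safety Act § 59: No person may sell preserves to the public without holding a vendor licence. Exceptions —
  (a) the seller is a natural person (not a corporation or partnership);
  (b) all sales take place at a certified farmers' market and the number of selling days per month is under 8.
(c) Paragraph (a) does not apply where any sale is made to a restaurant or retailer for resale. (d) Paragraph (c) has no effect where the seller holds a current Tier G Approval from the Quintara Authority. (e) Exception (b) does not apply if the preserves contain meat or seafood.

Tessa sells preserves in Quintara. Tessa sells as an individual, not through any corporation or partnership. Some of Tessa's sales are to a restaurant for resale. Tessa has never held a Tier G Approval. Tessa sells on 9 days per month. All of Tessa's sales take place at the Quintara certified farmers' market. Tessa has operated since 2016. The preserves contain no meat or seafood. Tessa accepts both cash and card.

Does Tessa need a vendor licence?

Exception (a) is satisfied on its face — the seller is a natural person. But: (c) is engaged — some sales are to a restaurant for resale. (d) is not engaged (no current Tier G Approval is held), so (c) stands. Exception (a) does not apply.
Exception (b) fails — the number of selling days per month is 9, not under 8.
No exception displaces § 59.

Yes — Tessa must hold a vendor licence.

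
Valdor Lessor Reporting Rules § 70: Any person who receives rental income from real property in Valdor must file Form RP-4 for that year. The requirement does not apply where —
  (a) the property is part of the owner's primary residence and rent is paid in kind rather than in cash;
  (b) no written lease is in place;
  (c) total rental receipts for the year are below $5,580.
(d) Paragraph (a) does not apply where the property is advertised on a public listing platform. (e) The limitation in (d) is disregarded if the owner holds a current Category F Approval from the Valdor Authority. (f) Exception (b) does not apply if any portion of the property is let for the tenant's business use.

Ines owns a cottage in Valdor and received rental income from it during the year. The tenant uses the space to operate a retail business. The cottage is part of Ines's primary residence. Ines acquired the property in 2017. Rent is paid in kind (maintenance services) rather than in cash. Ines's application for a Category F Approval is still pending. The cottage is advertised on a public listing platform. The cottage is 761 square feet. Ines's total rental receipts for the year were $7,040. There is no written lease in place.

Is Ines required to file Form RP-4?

Yes — Ines must file Form RP-4.

All of (a)'s requirements are met (the cottage is part of the primary residence; rent is paid in kind). But: (d) operates against (a): the property is publicly advertised. (e), which would lift (d), does not operate here — the Category F Approval is not current. (a) is therefore removed.
Exception (b): there is no written lease — every condition holds. However, paragraph (f) must be considered: (f) is triggered — the space is let for business use. (b) is therefore removed.
Exception (c) fails — total rental receipts for the year are $7,040, not below $5,580.
No exception is made out. Ines falls within the general rule.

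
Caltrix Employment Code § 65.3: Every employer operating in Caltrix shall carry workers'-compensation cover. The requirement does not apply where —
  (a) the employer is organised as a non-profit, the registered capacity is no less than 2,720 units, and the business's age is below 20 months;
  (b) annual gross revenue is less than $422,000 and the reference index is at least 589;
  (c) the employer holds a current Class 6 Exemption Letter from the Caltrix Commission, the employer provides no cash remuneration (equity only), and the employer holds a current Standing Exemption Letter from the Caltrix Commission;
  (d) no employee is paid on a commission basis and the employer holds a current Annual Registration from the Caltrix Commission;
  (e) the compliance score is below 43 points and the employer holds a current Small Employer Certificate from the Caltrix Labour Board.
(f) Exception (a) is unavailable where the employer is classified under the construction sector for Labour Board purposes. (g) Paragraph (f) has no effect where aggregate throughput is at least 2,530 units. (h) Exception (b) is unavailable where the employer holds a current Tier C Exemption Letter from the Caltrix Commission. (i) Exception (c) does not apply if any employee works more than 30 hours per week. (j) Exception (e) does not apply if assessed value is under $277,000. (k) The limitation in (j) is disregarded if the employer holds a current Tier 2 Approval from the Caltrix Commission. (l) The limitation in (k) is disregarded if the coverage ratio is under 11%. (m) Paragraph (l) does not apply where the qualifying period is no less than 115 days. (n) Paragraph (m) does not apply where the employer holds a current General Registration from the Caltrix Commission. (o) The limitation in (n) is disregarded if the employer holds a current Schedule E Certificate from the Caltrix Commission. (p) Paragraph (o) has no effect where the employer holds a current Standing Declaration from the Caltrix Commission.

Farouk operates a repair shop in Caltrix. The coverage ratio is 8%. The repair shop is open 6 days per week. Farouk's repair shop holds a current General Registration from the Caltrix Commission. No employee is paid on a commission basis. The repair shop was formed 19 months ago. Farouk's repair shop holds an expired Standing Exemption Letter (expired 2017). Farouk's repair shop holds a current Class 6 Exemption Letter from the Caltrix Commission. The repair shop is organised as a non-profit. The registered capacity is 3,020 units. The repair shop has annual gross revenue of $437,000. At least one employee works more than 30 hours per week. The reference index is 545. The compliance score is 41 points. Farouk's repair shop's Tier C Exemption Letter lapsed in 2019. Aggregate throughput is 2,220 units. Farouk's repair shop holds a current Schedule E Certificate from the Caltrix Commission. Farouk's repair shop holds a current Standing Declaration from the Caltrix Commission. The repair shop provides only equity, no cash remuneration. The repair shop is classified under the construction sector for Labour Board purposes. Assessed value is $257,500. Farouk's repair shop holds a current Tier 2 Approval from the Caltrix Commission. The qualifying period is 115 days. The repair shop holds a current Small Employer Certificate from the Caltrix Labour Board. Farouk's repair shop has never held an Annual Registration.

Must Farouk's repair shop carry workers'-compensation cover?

Exception (a): the employer is a non-profit; the registered capacity is 3,020 units, meeting the 2,720 units threshold; the business's age is 19 months, below the 20 months limit — every condition holds. Turning to paragraphs (f)–(g): (f) operates against (a): the repair shop is classified under the construction sector. (g) is not triggered (aggregate throughput is 2,220 units, short of 2,530 units), so (f) stands. (a) is therefore removed.
Exception (b) fails — annual gross revenue is $437,000, not less than $422,000.
Exception (c) fails — the Standing Exemption Letter is not current.
Exception (d) does not apply: there is no Annual Registration in force.
All of (e)'s requirements are met (the compliance score is 41 points, below the 43 points limit; a current Small Employer Certificate is held). Turning to paragraphs (j)–(p): (j) is triggered — assessed value is $257,500, under the $277,000 limit. (k) would limit (j) — a current Tier 2 Approval is held — but (l) sets (k) aside: (l) operates against (k): the coverage ratio is 8%, under the 11% limit. (m) would limit (l) — the qualifying period is 115 days, meeting the 115 days threshold — but (n) sets (m) aside: (n) is triggered — a current General Registration is held. (o) would limit (n) — a current Schedule E Certificate is held — but (p) sets (o) aside: (p) operates against (o): a current Standing Declaration is held. (e) is therefore removed.
Every exception is unavailable, so the rule governs.

Yes — Farouk's repair shop must carry workers'-compensation cover.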